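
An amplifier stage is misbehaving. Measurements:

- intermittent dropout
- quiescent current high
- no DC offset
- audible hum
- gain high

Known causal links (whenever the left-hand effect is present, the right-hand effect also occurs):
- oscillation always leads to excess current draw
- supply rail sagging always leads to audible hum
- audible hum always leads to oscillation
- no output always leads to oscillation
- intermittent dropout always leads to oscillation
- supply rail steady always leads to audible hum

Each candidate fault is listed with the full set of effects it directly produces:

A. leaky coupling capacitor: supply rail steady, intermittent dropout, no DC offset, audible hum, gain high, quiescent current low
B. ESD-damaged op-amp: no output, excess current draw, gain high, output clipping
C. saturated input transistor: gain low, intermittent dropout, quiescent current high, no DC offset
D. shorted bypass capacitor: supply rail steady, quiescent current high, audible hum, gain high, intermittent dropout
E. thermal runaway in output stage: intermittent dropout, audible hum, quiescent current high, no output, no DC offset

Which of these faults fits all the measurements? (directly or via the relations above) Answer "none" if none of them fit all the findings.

Per-candidate check:
(A) leaky coupling capacitor — intermittent dropout yes; quiescent current high NO; no DC offset yes; audible hum yes; gain high yes
(B) ESD-damaged op-amp — intermittent dropout NO; quiescent current high NO; no DC offset NO; audible hum NO; gain high yes
(C) saturated input transistor — fails on audible hum, gain high (predicts gain low, not gain high)
(D) shorted bypass capacitor — does not account for no DC offset
(E) thermal runaway in output stage — does not account for gain high
No candidate is consistent with all observations.

none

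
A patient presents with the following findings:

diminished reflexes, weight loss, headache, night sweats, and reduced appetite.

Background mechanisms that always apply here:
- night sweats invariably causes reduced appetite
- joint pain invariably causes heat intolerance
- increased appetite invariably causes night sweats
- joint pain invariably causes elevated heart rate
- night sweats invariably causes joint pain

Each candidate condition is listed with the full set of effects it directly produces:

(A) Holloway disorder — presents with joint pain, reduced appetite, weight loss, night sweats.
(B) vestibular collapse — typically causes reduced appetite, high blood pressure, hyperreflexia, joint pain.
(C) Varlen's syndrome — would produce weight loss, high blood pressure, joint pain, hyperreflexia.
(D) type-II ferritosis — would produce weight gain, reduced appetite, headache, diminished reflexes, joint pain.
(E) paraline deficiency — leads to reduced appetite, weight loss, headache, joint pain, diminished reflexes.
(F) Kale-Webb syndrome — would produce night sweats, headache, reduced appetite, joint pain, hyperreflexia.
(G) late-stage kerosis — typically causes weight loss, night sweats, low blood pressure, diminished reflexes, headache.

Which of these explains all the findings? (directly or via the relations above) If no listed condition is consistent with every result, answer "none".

Checking each candidate against the observations:
(A) Holloway disorder — diminished reflexes -; weight loss +; headache -; night sweats +; reduced appetite +
(B) vestibular collapse — fails on diminished reflexes, weight loss, headache, night sweats (predicts hyperreflexia, not diminished reflexes)
(C) Varlen's syndrome — diminished reflexes -; weight loss +; headache -; night sweats -; reduced appetite -
(D) type-II ferritosis — fails on weight loss, night sweats (predicts weight gain, not weight loss)
(E) paraline deficiency — does not account for night sweats
(F) Kale-Webb syndrome — fails on diminished reflexes, weight loss (predicts hyperreflexia, not diminished reflexes)
(G) late-stage kerosis — diminished reflexes +; weight loss +; headache +; night sweats +; reduced appetite + (by night sweats → reduced appetite)
(G) alone accounts for all the evidence.

G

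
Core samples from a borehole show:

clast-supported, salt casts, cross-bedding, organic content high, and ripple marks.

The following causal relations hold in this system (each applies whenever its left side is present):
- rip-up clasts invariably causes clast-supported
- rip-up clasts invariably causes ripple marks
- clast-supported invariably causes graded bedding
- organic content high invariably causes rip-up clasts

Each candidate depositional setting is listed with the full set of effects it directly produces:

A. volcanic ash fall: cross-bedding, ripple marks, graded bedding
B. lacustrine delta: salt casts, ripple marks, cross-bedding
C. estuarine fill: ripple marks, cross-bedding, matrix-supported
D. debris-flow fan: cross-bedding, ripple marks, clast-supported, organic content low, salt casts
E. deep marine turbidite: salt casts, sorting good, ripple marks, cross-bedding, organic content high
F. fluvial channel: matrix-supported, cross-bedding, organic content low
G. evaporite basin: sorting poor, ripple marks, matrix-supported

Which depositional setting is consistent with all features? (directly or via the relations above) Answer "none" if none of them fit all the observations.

For each candidate, compare predicted effects to what was observed:
(A) volcanic ash fall — does not account for clast-supported, salt casts, organic content high
(B) lacustrine delta — clast-supported ✗; salt casts ✓; cross-bedding ✓; organic content high ✗; ripple marks ✓
(C) estuarine fill — fails on clast-supported, salt casts, organic content high (predicts matrix-supported, not clast-supported)
(D) debris-flow fan — fails on organic content high (predicts organic content low, not organic content high)
(E) deep marine turbidite — accounts for every observation (clast-supported through organic content high → rip-up clasts → clast-supported)
(F) fluvial channel — fails on clast-supported, salt casts, organic content high, ripple marks (predicts matrix-supported, not clast-supported; predicts organic content low, not organic content high)
(G) evaporite basin — fails on clast-supported, salt casts, cross-bedding, organic content high (predicts matrix-supported, not clast-supported)
(E) is the only candidate with no mismatches.

E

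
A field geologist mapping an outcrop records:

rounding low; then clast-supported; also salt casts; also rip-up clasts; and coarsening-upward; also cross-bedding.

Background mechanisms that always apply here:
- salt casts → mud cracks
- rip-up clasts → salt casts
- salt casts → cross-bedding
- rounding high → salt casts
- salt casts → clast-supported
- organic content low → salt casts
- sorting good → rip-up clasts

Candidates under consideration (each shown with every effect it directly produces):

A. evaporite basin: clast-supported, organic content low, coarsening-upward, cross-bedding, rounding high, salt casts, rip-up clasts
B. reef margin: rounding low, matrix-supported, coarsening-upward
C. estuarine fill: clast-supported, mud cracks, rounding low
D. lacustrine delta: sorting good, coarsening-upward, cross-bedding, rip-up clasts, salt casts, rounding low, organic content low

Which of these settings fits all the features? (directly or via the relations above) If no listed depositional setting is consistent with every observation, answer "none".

Per-candidate check:
(A) evaporite basin — rounding low -; clast-supported +; salt casts +; rip-up clasts +; coarsening-upward +; cross-bedding +
(B) reef margin — rounding low +; clast-supported -; salt casts -; rip-up clasts -; coarsening-upward +; cross-bedding -
(C) estuarine fill — rounding low +; clast-supported +; salt casts -; rip-up clasts -; coarsening-upward -; cross-bedding -
(D) lacustrine delta — accounts for every observation (clast-supported via salt casts → clast-supported)
(D) is the only candidate with no mismatches.

D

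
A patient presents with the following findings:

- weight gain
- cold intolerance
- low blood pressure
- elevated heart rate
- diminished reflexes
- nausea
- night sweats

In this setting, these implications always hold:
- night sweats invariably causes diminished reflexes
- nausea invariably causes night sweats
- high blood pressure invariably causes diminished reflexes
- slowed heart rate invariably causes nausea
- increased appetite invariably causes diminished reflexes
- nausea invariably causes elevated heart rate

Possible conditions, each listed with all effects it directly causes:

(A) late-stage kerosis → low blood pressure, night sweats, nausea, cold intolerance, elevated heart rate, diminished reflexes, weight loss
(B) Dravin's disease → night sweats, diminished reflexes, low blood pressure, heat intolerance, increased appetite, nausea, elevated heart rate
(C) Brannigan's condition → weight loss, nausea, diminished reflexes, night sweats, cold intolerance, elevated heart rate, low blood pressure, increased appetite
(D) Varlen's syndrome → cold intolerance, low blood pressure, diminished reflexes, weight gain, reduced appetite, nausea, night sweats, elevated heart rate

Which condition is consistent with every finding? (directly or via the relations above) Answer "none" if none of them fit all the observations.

D

For each candidate, compare predicted effects to what was observed:
(A) late-stage kerosis — weight gain ✗; cold intolerance ✓; low blood pressure ✓; elevated heart rate ✓; diminished reflexes ✓; nausea ✓; night sweats ✓
(B) Dravin's disease — weight gain ✗; cold intolerance ✗; low blood pressure ✓; elevated heart rate ✓; diminished reflexes ✓; nausea ✓; night sweats ✓
(C) Brannigan's condition — weight gain ✗; cold intolerance ✓; low blood pressure ✓; elevated heart rate ✓; diminished reflexes ✓; nausea ✓; night sweats ✓
(D) Varlen's syndrome — weight gain ✓; cold intolerance ✓; low blood pressure ✓; elevated heart rate ✓; diminished reflexes ✓; nausea ✓; night sweats ✓
(D) is the only candidate with no mismatches.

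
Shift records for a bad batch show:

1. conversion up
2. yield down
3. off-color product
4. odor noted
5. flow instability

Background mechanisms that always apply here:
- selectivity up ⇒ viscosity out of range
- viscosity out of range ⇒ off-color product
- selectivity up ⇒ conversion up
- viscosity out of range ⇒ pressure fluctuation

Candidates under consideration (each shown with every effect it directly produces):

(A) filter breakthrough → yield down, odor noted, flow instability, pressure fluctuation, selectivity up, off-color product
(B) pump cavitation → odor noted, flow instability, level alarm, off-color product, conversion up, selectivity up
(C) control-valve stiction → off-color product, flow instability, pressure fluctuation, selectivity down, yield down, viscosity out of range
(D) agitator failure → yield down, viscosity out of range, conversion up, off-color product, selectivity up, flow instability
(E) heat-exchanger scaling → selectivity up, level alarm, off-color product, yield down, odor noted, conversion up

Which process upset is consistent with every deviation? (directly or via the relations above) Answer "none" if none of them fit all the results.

A

For each candidate, compare predicted effects to what was observed:
(A) filter breakthrough — conversion up match (through selectivity up → conversion up); yield down match; off-color product match; odor noted match; flow instability match
(B) pump cavitation — conversion up match; yield down miss; off-color product match; odor noted match; flow instability match
(C) control-valve stiction — does not account for conversion up, odor noted
(D) agitator failure — does not account for odor noted
(E) heat-exchanger scaling — conversion up match; yield down match; off-color product match; odor noted match; flow instability miss
Only (A) is consistent with every observation.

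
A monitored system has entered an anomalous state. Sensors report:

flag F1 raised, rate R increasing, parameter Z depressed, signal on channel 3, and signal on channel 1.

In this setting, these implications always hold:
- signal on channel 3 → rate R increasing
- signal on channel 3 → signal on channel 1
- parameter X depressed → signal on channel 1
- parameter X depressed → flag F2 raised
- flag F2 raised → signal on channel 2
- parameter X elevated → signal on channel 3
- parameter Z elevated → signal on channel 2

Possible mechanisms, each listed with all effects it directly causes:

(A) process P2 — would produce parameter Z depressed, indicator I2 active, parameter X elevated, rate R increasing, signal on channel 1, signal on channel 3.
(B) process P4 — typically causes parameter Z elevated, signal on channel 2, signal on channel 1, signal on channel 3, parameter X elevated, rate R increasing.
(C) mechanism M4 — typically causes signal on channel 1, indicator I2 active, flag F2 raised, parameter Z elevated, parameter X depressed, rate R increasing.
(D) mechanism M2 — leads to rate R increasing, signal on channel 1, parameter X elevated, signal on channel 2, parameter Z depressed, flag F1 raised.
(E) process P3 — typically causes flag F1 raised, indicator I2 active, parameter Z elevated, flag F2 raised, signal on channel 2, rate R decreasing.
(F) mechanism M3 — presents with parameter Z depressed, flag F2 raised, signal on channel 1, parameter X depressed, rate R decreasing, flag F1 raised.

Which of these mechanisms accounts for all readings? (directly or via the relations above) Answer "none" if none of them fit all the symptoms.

Checking each candidate against the observations:
(A) process P2 — flag F1 raised ✗; rate R increasing ✓; parameter Z depressed ✓; signal on channel 3 ✓; signal on channel 1 ✓
(B) process P4 — fails on flag F1 raised, parameter Z depressed (predicts parameter Z elevated, not parameter Z depressed)
(C) mechanism M4 — fails on flag F1 raised, parameter Z depressed, signal on channel 3 (predicts parameter Z elevated, not parameter Z depressed)
(D) mechanism M2 — accounts for every observation (signal on channel 3 through parameter X elevated → signal on channel 3)
(E) process P3 — fails on rate R increasing, parameter Z depressed, signal on channel 3, signal on channel 1 (predicts rate R decreasing, not rate R increasing; predicts parameter Z elevated, not parameter Z depressed)
(F) mechanism M3 — flag F1 raised ✓; rate R increasing ✗; parameter Z depressed ✓; signal on channel 3 ✗; signal on channel 1 ✓
(D) is the only candidate with no mismatches.

D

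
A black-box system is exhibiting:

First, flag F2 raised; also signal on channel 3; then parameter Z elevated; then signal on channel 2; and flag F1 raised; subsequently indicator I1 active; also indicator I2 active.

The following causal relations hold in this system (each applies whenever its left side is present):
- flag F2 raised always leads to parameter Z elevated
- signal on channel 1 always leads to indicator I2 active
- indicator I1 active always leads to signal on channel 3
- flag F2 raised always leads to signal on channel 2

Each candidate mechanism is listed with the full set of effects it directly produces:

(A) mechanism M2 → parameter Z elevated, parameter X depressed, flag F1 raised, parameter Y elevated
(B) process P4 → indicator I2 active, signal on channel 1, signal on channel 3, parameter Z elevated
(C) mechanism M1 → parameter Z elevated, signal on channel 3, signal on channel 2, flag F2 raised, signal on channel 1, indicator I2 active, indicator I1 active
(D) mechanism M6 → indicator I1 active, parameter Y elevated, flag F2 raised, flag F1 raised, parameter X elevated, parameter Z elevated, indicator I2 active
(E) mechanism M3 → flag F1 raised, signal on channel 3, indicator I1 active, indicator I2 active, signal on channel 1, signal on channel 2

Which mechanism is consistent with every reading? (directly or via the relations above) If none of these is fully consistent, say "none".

Testing each hypothesis:
(A) mechanism M2 — flag F2 raised ✗; signal on channel 3 ✗; parameter Z elevated ✓; signal on channel 2 ✗; flag F1 raised ✓; indicator I1 active ✗; indicator I2 active ✗
(B) process P4 — flag F2 raised ✗; signal on channel 3 ✓; parameter Z elevated ✓; signal on channel 2 ✗; flag F1 raised ✗; indicator I1 active ✗; indicator I2 active ✓
(C) mechanism M1 — flag F2 raised ✓; signal on channel 3 ✓; parameter Z elevated ✓; signal on channel 2 ✓; flag F1 raised ✗; indicator I1 active ✓; indicator I2 active ✓
(D) mechanism M6 — accounts for every observation (signal on channel 3 by indicator I1 active → signal on channel 3)
(E) mechanism M3 — flag F2 raised ✗; signal on channel 3 ✓; parameter Z elevated ✗; signal on channel 2 ✓; flag F1 raised ✓; indicator I1 active ✓; indicator I2 active ✓
Only (D) is consistent with every observation.

D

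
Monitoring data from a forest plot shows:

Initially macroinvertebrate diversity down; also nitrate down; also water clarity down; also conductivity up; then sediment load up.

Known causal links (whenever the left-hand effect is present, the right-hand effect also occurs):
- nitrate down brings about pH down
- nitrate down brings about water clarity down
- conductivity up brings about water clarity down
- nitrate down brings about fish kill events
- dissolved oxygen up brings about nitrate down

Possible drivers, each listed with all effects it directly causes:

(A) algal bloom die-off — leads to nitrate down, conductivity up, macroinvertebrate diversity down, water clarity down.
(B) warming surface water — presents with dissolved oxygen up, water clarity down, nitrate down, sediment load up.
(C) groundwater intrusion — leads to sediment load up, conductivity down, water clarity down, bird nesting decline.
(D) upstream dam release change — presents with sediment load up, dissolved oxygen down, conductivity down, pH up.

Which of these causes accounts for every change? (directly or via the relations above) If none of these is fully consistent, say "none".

none

Testing each hypothesis:
(A) algal bloom die-off — does not account for sediment load up
(B) warming surface water — macroinvertebrate diversity down ✗; nitrate down ✓; water clarity down ✓; conductivity up ✗; sediment load up ✓
(C) groundwater intrusion — macroinvertebrate diversity down ✗; nitrate down ✗; water clarity down ✓; conductivity up ✗; sediment load up ✓
(D) upstream dam release change — fails on macroinvertebrate diversity down, nitrate down, water clarity down, conductivity up (predicts conductivity down, not conductivity up)
Every candidate fails on at least one observation.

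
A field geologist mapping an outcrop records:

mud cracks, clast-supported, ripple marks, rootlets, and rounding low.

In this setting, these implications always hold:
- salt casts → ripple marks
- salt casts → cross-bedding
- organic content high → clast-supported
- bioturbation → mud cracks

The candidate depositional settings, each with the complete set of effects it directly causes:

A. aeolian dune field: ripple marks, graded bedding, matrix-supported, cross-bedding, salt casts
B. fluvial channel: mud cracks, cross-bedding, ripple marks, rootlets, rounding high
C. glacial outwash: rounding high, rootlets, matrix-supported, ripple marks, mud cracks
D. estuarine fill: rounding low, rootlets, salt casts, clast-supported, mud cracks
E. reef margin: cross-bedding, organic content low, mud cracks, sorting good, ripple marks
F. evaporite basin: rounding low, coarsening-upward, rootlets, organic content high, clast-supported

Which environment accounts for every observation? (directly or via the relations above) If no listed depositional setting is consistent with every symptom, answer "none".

Per-candidate check:
(A) aeolian dune field — mud cracks NO; clast-supported NO; ripple marks yes; rootlets NO; rounding low NO
(B) fluvial channel — fails on clast-supported, rounding low (predicts rounding high, not rounding low)
(C) glacial outwash — mud cracks yes; clast-supported NO; ripple marks yes; rootlets yes; rounding low NO
(D) estuarine fill — accounts for every observation (ripple marks via salt casts → ripple marks)
(E) reef margin — mud cracks yes; clast-supported NO; ripple marks yes; rootlets NO; rounding low NO
(F) evaporite basin — mud cracks NO; clast-supported yes; ripple marks NO; rootlets yes; rounding low yes
(D) alone accounts for all the evidence.

D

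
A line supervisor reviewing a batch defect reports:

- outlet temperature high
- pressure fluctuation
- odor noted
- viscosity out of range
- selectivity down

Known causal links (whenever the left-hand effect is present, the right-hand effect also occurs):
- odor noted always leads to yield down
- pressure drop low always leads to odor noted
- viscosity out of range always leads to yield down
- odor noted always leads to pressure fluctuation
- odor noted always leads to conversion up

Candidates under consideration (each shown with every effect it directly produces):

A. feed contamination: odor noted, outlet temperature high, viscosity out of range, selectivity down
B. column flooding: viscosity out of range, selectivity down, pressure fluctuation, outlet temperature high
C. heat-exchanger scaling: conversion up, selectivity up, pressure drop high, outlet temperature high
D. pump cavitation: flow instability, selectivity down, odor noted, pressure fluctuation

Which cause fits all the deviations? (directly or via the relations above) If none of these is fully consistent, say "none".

A

Per-candidate check:
(A) feed contamination — outlet temperature high +; pressure fluctuation + (via odor noted → pressure fluctuation); odor noted +; viscosity out of range +; selectivity down +
(B) column flooding — outlet temperature high +; pressure fluctuation +; odor noted -; viscosity out of range +; selectivity down +
(C) heat-exchanger scaling — outlet temperature high +; pressure fluctuation -; odor noted -; viscosity out of range -; selectivity down -
(D) pump cavitation — does not account for outlet temperature high, viscosity out of range
(A) is the only candidate with no mismatches.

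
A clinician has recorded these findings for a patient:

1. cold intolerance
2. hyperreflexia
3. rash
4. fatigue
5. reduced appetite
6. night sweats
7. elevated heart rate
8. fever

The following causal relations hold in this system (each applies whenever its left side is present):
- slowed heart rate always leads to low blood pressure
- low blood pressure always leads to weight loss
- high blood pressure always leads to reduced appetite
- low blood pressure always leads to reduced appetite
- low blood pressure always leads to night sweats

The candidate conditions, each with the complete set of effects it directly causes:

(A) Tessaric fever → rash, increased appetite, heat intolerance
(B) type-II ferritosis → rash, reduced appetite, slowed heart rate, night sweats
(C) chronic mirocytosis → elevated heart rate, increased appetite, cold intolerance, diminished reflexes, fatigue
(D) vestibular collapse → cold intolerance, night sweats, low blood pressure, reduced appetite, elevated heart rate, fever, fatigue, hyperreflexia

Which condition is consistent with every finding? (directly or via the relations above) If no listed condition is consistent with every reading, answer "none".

none

For each candidate, compare predicted effects to what was observed:
(A) Tessaric fever — fails on cold intolerance, hyperreflexia, fatigue, reduced appetite, night sweats, elevated heart rate, fever (predicts heat intolerance, not cold intolerance; predicts increased appetite, not reduced appetite)
(B) type-II ferritosis — fails on cold intolerance, hyperreflexia, fatigue, elevated heart rate, fever (predicts slowed heart rate, not elevated heart rate)
(C) chronic mirocytosis — cold intolerance yes; hyperreflexia NO; rash NO; fatigue yes; reduced appetite NO; night sweats NO; elevated heart rate yes; fever NO
(D) vestibular collapse — cold intolerance yes; hyperreflexia yes; rash NO; fatigue yes; reduced appetite yes; night sweats yes; elevated heart rate yes; fever yes
No candidate is consistent with all observations.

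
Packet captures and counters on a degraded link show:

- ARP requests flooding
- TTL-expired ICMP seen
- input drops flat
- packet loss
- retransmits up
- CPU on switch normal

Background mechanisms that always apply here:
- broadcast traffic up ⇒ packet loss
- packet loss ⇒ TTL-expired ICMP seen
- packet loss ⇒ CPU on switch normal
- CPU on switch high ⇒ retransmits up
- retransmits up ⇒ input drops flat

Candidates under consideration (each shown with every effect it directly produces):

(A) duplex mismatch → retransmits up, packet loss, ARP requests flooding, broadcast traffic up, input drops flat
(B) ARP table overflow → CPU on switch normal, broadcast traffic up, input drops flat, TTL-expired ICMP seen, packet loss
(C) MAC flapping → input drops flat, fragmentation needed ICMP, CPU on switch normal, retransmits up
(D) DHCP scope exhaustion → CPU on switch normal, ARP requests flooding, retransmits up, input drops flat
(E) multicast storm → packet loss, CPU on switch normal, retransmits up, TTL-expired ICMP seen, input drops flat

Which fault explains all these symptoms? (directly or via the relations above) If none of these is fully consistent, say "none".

Checking each candidate against the observations:
(A) duplex mismatch — accounts for every observation (TTL-expired ICMP seen by packet loss → TTL-expired ICMP seen)
(B) ARP table overflow — ARP requests flooding -; TTL-expired ICMP seen +; input drops flat +; packet loss +; retransmits up -; CPU on switch normal +
(C) MAC flapping — does not account for ARP requests flooding, TTL-expired ICMP seen, packet loss
(D) DHCP scope exhaustion — does not account for TTL-expired ICMP seen, packet loss
(E) multicast storm — ARP requests flooding -; TTL-expired ICMP seen +; input drops flat +; packet loss +; retransmits up +; CPU on switch normal +
(A) alone accounts for all the evidence.

A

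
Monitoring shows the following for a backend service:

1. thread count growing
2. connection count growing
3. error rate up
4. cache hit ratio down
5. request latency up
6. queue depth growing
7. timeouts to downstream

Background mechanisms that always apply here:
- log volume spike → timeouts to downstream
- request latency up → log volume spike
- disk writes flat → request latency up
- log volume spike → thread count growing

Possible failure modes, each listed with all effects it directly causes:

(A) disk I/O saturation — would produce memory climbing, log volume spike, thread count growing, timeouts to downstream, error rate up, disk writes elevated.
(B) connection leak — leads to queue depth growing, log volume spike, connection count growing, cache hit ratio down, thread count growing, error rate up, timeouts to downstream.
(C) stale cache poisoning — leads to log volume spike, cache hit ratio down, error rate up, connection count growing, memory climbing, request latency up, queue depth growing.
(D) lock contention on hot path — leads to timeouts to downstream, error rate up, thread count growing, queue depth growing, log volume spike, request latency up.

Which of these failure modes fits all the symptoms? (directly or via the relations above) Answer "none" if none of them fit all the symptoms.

Checking each candidate against the observations:
(A) disk I/O saturation — does not account for connection count growing, cache hit ratio down, request latency up, queue depth growing
(B) connection leak — does not account for request latency up
(C) stale cache poisoning — thread count growing ✓ (through log volume spike → thread count growing); connection count growing ✓; error rate up ✓; cache hit ratio down ✓; request latency up ✓; queue depth growing ✓; timeouts to downstream ✓ (through log volume spike → timeouts to downstream)
(D) lock contention on hot path — thread count growing ✓; connection count growing ✗; error rate up ✓; cache hit ratio down ✗; request latency up ✓; queue depth growing ✓; timeouts to downstream ✓
(C) is the only candidate with no mismatches.

C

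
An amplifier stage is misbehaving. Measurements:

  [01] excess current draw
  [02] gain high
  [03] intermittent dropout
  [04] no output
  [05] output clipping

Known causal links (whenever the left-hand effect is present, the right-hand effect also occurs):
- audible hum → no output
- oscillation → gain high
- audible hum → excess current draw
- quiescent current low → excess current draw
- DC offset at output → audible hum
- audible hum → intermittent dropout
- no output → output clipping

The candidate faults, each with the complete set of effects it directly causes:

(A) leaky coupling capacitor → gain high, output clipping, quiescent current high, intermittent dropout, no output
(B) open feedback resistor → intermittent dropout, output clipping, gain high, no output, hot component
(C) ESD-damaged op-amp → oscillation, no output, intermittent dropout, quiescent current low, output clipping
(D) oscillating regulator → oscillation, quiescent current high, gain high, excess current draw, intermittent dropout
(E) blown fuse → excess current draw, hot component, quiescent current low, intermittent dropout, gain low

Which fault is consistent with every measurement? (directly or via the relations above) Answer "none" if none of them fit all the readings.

C

For each candidate, compare predicted effects to what was observed:
(A) leaky coupling capacitor — does not account for excess current draw
(B) open feedback resistor — does not account for excess current draw
(C) ESD-damaged op-amp — accounts for every observation (excess current draw via quiescent current low → excess current draw)
(D) oscillating regulator — does not account for no output, output clipping
(E) blown fuse — excess current draw match; gain high miss; intermittent dropout match; no output miss; output clipping miss
Only (C) is consistent with every observation.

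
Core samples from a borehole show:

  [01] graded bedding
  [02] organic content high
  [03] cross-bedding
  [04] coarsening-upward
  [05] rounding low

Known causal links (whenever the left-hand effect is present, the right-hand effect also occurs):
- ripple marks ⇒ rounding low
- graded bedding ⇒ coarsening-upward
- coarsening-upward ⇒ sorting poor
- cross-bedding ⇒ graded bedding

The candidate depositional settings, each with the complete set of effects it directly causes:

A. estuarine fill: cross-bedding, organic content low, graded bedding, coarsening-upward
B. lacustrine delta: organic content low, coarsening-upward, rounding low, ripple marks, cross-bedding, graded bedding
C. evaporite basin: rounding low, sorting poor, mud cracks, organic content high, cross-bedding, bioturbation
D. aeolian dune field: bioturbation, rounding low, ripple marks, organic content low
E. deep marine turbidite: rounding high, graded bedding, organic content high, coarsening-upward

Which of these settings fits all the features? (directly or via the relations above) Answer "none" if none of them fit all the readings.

Checking each candidate against the observations:
(A) estuarine fill — graded bedding ✓; organic content high ✗; cross-bedding ✓; coarsening-upward ✓; rounding low ✗
(B) lacustrine delta — fails on organic content high (predicts organic content low, not organic content high)
(C) evaporite basin — graded bedding ✓ (through cross-bedding → graded bedding); organic content high ✓; cross-bedding ✓; coarsening-upward ✓ (through cross-bedding → graded bedding → coarsening-upward); rounding low ✓
(D) aeolian dune field — graded bedding ✗; organic content high ✗; cross-bedding ✗; coarsening-upward ✗; rounding low ✓
(E) deep marine turbidite — graded bedding ✓; organic content high ✓; cross-bedding ✗; coarsening-upward ✓; rounding low ✗
(C) alone accounts for all the evidence.

C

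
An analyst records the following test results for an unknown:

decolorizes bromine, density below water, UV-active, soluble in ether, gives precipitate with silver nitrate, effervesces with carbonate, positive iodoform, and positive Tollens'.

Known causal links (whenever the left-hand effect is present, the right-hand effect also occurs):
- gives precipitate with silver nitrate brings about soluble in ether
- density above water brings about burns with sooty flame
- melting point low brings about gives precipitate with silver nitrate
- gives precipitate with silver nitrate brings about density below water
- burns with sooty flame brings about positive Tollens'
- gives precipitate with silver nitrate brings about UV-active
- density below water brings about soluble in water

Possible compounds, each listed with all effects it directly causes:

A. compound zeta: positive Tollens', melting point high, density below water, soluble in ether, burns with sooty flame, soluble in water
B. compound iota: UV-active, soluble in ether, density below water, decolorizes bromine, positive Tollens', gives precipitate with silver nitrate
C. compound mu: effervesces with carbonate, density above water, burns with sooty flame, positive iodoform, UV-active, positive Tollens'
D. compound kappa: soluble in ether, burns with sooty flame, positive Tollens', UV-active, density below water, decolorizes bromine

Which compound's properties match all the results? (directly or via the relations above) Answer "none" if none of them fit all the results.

none

For each candidate, compare predicted effects to what was observed:
(A) compound zeta — decolorizes bromine miss; density below water match; UV-active miss; soluble in ether match; gives precipitate with silver nitrate miss; effervesces with carbonate miss; positive iodoform miss; positive Tollens' match
(B) compound iota — does not account for effervesces with carbonate, positive iodoform
(C) compound mu — decolorizes bromine miss; density below water miss; UV-active match; soluble in ether miss; gives precipitate with silver nitrate miss; effervesces with carbonate match; positive iodoform match; positive Tollens' match
(D) compound kappa — does not account for gives precipitate with silver nitrate, effervesces with carbonate, positive iodoform
None of the listed candidates fits everything.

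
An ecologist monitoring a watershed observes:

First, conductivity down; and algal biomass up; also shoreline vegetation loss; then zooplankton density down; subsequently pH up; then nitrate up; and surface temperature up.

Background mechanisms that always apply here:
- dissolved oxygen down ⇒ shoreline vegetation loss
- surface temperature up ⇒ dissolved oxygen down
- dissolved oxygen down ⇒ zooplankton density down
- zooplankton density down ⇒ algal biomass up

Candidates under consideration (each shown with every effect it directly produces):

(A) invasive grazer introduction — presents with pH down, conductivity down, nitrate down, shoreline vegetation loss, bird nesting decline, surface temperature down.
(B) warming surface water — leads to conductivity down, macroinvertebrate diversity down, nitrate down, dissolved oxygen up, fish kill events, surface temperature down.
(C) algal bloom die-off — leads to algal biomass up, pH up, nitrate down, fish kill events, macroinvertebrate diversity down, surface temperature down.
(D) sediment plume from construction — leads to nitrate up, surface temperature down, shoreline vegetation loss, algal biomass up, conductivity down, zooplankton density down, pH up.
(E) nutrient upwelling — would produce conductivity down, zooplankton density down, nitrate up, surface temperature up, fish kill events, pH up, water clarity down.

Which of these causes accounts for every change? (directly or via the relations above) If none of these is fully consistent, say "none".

For each candidate, compare predicted effects to what was observed:
(A) invasive grazer introduction — conductivity down yes; algal biomass up NO; shoreline vegetation loss yes; zooplankton density down NO; pH up NO; nitrate up NO; surface temperature up NO
(B) warming surface water — fails on algal biomass up, shoreline vegetation loss, zooplankton density down, pH up, nitrate up, surface temperature up (predicts nitrate down, not nitrate up; predicts surface temperature down, not surface temperature up)
(C) algal bloom die-off — conductivity down NO; algal biomass up yes; shoreline vegetation loss NO; zooplankton density down NO; pH up yes; nitrate up NO; surface temperature up NO
(D) sediment plume from construction — fails on surface temperature up (predicts surface temperature down, not surface temperature up)
(E) nutrient upwelling — accounts for every observation (algal biomass up via zooplankton density down → algal biomass up)
(E) alone accounts for all the evidence.

E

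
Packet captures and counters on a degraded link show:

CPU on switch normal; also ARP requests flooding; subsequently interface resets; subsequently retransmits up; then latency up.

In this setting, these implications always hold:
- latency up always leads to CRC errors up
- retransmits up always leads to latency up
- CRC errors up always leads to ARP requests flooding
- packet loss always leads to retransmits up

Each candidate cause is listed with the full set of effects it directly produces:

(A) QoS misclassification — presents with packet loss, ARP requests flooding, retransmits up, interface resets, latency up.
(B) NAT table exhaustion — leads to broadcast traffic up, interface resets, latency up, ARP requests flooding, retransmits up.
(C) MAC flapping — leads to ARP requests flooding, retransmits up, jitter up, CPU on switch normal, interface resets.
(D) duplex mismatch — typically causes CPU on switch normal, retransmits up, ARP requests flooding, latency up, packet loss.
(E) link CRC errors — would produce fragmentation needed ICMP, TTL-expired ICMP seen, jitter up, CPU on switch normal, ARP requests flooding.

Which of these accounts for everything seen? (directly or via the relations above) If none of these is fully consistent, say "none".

C

Testing each hypothesis:
(A) QoS misclassification — CPU on switch normal ✗; ARP requests flooding ✓; interface resets ✓; retransmits up ✓; latency up ✓
(B) NAT table exhaustion — CPU on switch normal ✗; ARP requests flooding ✓; interface resets ✓; retransmits up ✓; latency up ✓
(C) MAC flapping — CPU on switch normal ✓; ARP requests flooding ✓; interface resets ✓; retransmits up ✓; latency up ✓ (via retransmits up → latency up)
(D) duplex mismatch — CPU on switch normal ✓; ARP requests flooding ✓; interface resets ✗; retransmits up ✓; latency up ✓
(E) link CRC errors — CPU on switch normal ✓; ARP requests flooding ✓; interface resets ✗; retransmits up ✗; latency up ✗
Only (C) is consistent with every observation.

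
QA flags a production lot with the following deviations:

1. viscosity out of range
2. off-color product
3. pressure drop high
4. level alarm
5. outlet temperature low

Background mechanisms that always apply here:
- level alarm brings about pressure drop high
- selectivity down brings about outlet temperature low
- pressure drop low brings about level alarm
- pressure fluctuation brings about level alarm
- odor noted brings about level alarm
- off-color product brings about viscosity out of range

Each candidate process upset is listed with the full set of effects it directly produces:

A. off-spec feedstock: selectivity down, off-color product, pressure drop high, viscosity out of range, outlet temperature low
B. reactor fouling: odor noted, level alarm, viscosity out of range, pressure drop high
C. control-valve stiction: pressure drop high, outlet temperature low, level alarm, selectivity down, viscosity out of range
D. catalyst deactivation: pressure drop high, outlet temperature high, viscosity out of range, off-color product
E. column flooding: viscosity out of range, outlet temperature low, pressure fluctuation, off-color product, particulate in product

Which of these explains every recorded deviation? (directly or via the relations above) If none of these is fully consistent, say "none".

E

Per-candidate check:
(A) off-spec feedstock — viscosity out of range yes; off-color product yes; pressure drop high yes; level alarm NO; outlet temperature low yes
(B) reactor fouling — does not account for off-color product, outlet temperature low
(C) control-valve stiction — viscosity out of range yes; off-color product NO; pressure drop high yes; level alarm yes; outlet temperature low yes
(D) catalyst deactivation — fails on level alarm, outlet temperature low (predicts outlet temperature high, not outlet temperature low)
(E) column flooding — viscosity out of range yes; off-color product yes; pressure drop high yes (through pressure fluctuation → level alarm → pressure drop high); level alarm yes (through pressure fluctuation → level alarm); outlet temperature low yes
(E) alone accounts for all the evidence.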